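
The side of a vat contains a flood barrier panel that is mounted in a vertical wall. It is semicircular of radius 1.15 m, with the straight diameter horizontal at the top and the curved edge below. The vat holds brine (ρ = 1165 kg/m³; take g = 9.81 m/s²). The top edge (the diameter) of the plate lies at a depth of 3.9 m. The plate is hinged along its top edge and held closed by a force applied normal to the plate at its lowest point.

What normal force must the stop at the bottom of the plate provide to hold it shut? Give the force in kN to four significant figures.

γ = ρg = 1165 × 9.81 / 1000 = 11.42865 kN/m³.
The centroid of a semicircle lies 4r/(3π) = 0.488075 m from the diameter, here below the top edge, so the centroid depth is h_c = 3.9 + 0.488075 = 4.38807 m.
A = πr²/2 = π × 1.15²/2 = 2.07738 m².
Resultant F = γ·h_c·A = 11.42865 × 4.38807 × 2.07738 = 104.18 kN.
I_c = (π/8 − 8/(9π))·r⁴ = 0.109757 × 1.15⁴ = 0.191966 m⁴.
Centre of pressure: y_p = y_c + I_c/(y_c·A) = 4.38807 + 0.191966/(4.38807 × 2.07738) = 4.38807 + 0.0210589 = 4.40913 m along the plane.
The resultant acts 0.488075 + 0.0210589 = 0.509134 m (along the plate) below the hinge at the top edge, so the moment about the hinge is M = F × 0.509134 = 104.18 × 0.509134 = 53.0416 kN·m.
A normal force at the bottom, 1.15 m from the hinge, must supply this moment: P = 53.0416/1.15 = 46.1231 kN.

P ≈ 46.12 kN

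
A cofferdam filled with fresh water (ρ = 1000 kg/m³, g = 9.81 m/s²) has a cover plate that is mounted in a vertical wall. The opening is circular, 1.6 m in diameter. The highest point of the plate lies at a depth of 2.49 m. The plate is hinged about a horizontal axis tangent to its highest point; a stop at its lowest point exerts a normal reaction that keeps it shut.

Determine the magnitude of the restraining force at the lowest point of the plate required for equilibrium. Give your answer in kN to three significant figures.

γ = ρg = 1000 × 9.81 = 9810 N/m³ = 9.81 kN/m³.
The centroid is at the centre, 0.8 m below the top of the plate, so the centroid depth is h_c = 2.49 + 0.8 = 3.29 m.
A = π(0.8)² = 2.01062 m².
Resultant F = γ·h_c·A = 9.81 × 3.29 × 2.01062 = 64.8926 kN.
I_c = πr⁴/4 = π × 0.8⁴/4 = 0.321699 m⁴.
Centre of pressure: y_p = y_c + I_c/(y_c·A) = 3.29 + 0.321699/(3.29 × 2.01062) = 3.29 + 0.0486322 = 3.33863 m along the plane.
The resultant acts 0.8 + 0.0486322 = 0.848632 m (along the plate) below the hinge at the top edge, so the moment about the hinge is M = F × 0.848632 = 64.8926 × 0.848632 = 55.0699 kN·m.
A normal force at the bottom, 1.6 m from the hinge, must supply this moment: P = 55.0699/1.6 = 34.4187 kN.

P ≈ 34.4 kN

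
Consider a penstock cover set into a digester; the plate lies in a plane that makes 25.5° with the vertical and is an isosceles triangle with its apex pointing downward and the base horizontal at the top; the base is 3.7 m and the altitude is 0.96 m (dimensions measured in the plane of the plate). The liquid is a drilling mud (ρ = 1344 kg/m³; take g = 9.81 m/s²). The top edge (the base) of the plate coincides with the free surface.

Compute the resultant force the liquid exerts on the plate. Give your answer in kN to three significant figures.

γ = ρg = 1344 × 9.81 / 1000 = 13.18464 kN/m³.
The plate makes 25.5° with the vertical, i.e. θ = 90° − 25.5° = 64.5° to the horizontal. Measuring y along the incline from the free-surface line, vertical depth h = y·sinθ with sinθ = 0.902585.
With the apex down, the centroid sits h/3 = 0.96/3 = 0.32 m below the base (the top edge), so y_c = 0.32 m and h_c = 0.32 × 0.902585 = 0.288827 m.
A = ½ × 3.7 × 0.96 = 1.776 m².
Resultant F = γ·h_c·A = 13.18464 × 0.288827 × 1.776 = 6.76315 kN.

F ≈ 6.76 kN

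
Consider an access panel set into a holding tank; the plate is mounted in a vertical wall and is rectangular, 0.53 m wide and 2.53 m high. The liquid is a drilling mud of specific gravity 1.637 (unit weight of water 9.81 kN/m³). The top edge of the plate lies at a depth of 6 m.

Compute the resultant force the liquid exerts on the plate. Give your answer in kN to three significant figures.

F ≈ 156 kN

γ = 1.637 × 9.81 = 16.05897 kN/m³.
The centroid lies 2.53/2 = 1.265 m below the top edge, so the centroid depth is h_c = 6 + 1.265 = 7.265 m.
A = 0.53 × 2.53 = 1.3409 m².
Resultant F = γ·h_c·A = 16.05897 × 7.265 × 1.3409 = 156.441 kN.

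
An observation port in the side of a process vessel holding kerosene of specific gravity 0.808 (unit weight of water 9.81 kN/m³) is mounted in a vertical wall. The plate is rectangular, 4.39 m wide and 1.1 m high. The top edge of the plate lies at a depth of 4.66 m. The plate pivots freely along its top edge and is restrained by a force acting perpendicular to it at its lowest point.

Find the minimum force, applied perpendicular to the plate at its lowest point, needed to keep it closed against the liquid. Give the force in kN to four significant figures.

P ≈ 103.2 kN

γ = 0.808 × 9.81 = 7.92648 kN/m³.
The centroid lies 1.1/2 = 0.55 m below the top edge, so the centroid depth is h_c = 4.66 + 0.55 = 5.21 m.
A = 4.39 × 1.1 = 4.829 m².
Resultant F = γ·h_c·A = 7.92648 × 5.21 × 4.829 = 199.423 kN.
I_c = b·h³/12 = 4.39 × 1.1³/12 = 0.486924 m⁴.
Centre of pressure: y_p = y_c + I_c/(y_c·A) = 5.21 + 0.486924/(5.21 × 4.829) = 5.21 + 0.0193538 = 5.22935 m along the plane.
The resultant acts 0.55 + 0.0193538 = 0.569354 m (along the plate) below the hinge at the top edge, so the moment about the hinge is M = F × 0.569354 = 199.423 × 0.569354 = 113.542 kN·m.
A normal force at the bottom, 1.1 m from the hinge, must supply this moment: P = 113.542/1.1 = 103.22 kN.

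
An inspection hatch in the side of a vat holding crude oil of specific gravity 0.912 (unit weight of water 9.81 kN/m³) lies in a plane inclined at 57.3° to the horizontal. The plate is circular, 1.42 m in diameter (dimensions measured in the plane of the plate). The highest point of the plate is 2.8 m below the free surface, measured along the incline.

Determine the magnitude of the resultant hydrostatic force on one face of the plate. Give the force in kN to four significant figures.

F ≈ 41.85 kN

γ = 0.912 × 9.81 = 8.94672 kN/m³.
Let θ = 57.3° be the plate's angle to the horizontal; measure y along the incline from where the plane meets the free surface. Vertical depth h = y·sinθ with sinθ = 0.841511.
The centroid is at the centre, 0.71 m below the top of the plate, so y_c = 2.8 + 0.71 = 3.51 m and h_c = 3.51 × 0.841511 = 2.9537 m.
A = π(0.71)² = 1.58368 m².
Resultant F = γ·h_c·A = 8.94672 × 2.9537 × 1.58368 = 41.8502 kN.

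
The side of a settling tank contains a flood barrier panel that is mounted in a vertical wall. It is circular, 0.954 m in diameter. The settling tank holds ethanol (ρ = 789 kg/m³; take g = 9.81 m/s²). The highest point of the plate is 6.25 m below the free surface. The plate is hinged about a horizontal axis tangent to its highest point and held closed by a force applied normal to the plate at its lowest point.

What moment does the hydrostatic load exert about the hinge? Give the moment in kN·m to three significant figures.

M ≈ 18.1 kN·m

γ = ρg = 789 × 9.81 / 1000 = 7.74009 kN/m³.
The centroid is at the centre, 0.477 m below the top of the plate, so the centroid depth is h_c = 6.25 + 0.477 = 6.727 m.
A = π(0.477)² = 0.714803 m².
Resultant F = γ·h_c·A = 7.74009 × 6.727 × 0.714803 = 37.2181 kN.
I_c = πr⁴/4 = π × 0.477⁴/4 = 0.0406596 m⁴.
Centre of pressure: y_p = y_c + I_c/(y_c·A) = 6.727 + 0.0406596/(6.727 × 0.714803) = 6.727 + 0.00845581 = 6.73546 m along the plane.
The resultant acts 0.477 + 0.00845581 = 0.485456 m (along the plate) below the hinge at the top edge, so the moment about the hinge is M = F × 0.485456 = 37.2181 × 0.485456 = 18.0677 kN·m.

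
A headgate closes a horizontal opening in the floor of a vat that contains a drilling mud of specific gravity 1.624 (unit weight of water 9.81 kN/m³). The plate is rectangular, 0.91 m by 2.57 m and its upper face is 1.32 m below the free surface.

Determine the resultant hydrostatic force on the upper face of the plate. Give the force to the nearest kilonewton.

γ = 1.624 × 9.81 = 15.93144 kN/m³.
The plate is horizontal, so pressure is uniform at p = γ·h = 15.93144 × 1.32 = 21.0295 kN/m².
A = 0.91 × 2.57 = 2.3387 m².
F = p·A = 21.0295 × 2.3387 = 49.1817 kN.

F ≈ 49 kN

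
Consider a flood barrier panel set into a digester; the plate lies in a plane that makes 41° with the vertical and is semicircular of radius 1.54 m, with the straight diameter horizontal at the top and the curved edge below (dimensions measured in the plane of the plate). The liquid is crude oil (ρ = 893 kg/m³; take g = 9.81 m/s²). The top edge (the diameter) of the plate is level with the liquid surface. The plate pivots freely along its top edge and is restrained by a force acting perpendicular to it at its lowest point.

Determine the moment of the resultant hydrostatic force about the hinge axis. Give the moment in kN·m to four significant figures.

M ≈ 14.60 kN·m

γ = ρg = 893 × 9.81 / 1000 = 8.76033 kN/m³.
The plate makes 41° with the vertical, i.e. θ = 90° − 41° = 49° to the horizontal. Measuring y along the incline from the free-surface line, vertical depth h = y·sinθ with sinθ = 0.754710.
The centroid of a semicircle lies 4r/(3π) = 0.653596 m from the diameter, here below the top edge, so y_c = 0.653596 m and h_c = 0.653596 × 0.754710 = 0.493275 m.
A = πr²/2 = π × 1.54²/2 = 3.7253 m².
Resultant F = γ·h_c·A = 8.76033 × 0.493275 × 3.7253 = 16.098 kN.
I_c = (π/8 − 8/(9π))·r⁴ = 0.109757 × 1.54⁴ = 0.617327 m⁴.
Centre of pressure: y_p = y_c + I_c/(y_c·A) = 0.653596 + 0.617327/(0.653596 × 3.7253) = 0.653596 + 0.253539 = 0.907135 m along the plane.
The resultant acts 0.653596 + 0.253539 = 0.907135 m (along the plate) below the hinge at the top edge, so the moment about the hinge is M = F × 0.907135 = 16.098 × 0.907135 = 14.6031 kN·m.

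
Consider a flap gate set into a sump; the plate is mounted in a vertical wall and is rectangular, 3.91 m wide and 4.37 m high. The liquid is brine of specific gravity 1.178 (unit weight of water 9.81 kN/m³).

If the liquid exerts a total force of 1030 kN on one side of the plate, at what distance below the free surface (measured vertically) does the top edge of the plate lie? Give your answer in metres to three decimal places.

γ = 1.178 × 9.81 = 11.55618 kN/m³.
A = 3.91 × 4.37 = 17.0867 m².
From F = γ·h_c·A, the centroid depth is h_c = 1030/(11.55618 × 17.0867) = 5.21633 m.
The centroid lies 4.37/2 = 2.185 m below the top edge, so the top edge sits at h_top = 5.21633 − 2.185 = 3.03133 m below the surface.

d_top ≈ 3.031 m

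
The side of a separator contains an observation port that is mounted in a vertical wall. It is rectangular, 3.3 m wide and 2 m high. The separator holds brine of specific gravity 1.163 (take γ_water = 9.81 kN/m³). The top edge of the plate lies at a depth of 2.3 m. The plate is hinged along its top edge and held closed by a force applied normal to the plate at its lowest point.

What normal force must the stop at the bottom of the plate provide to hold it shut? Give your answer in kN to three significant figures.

P ≈ 137 kN

γ = 1.163 × 9.81 = 11.40903 kN/m³.
The centroid lies 2/2 = 1 m below the top edge, so the centroid depth is h_c = 2.3 + 1 = 3.3 m.
A = 3.3 × 2 = 6.6 m².
Resultant F = γ·h_c·A = 11.40903 × 3.3 × 6.6 = 248.489 kN.
I_c = b·h³/12 = 3.3 × 2³/12 = 2.2 m⁴.
Centre of pressure: y_p = y_c + I_c/(y_c·A) = 3.3 + 2.2/(3.3 × 6.6) = 3.3 + 0.10101 = 3.40101 m along the plane.
The resultant acts 1 + 0.10101 = 1.10101 m (along the plate) below the hinge at the top edge, so the moment about the hinge is M = F × 1.10101 = 248.489 × 1.10101 = 273.589 kN·m.
A normal force at the bottom, 2 m from the hinge, must supply this moment: P = 273.589/2 = 136.794 kN.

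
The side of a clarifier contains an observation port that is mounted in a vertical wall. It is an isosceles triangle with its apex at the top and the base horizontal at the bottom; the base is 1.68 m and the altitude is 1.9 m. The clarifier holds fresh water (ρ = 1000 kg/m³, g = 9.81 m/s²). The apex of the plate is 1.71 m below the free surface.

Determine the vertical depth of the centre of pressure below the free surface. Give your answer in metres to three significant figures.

γ = ρg = 1000 × 9.81 = 9810 N/m³ = 9.81 kN/m³.
With the apex up, the centroid sits 2h/3 = 2 × 1.9/3 = 1.26667 m below the apex, so the centroid depth is h_c = 1.71 + 1.26667 = 2.97667 m.
A = ½ × 1.68 × 1.9 = 1.596 m².
Resultant F = γ·h_c·A = 9.81 × 2.97667 × 1.596 = 46.605 kN.
I_c = b·h³/36 = 1.68 × 1.9³/36 = 0.320087 m⁴.
Centre of pressure: y_p = y_c + I_c/(y_c·A) = 2.97667 + 0.320087/(2.97667 × 1.596) = 2.97667 + 0.0673759 = 3.04405 m along the plane.

h_p = 3.04 m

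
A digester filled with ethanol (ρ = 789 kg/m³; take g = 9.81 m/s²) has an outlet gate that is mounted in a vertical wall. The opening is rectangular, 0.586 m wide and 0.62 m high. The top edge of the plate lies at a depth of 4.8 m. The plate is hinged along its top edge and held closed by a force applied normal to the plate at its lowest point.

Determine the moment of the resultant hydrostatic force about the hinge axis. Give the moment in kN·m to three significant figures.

M ≈ 4.54 kN·m

γ = ρg = 789 × 9.81 / 1000 = 7.74009 kN/m³.
The centroid lies 0.62/2 = 0.31 m below the top edge, so the centroid depth is h_c = 4.8 + 0.31 = 5.11 m.
A = 0.586 × 0.62 = 0.36332 m².
Resultant F = γ·h_c·A = 7.74009 × 5.11 × 0.36332 = 14.37 kN.
I_c = b·h³/12 = 0.586 × 0.62³/12 = 0.0116384 m⁴.
Centre of pressure: y_p = y_c + I_c/(y_c·A) = 5.11 + 0.0116384/(5.11 × 0.36332) = 5.11 + 0.00626878 = 5.11627 m along the plane.
The resultant acts 0.31 + 0.00626878 = 0.316269 m (along the plate) below the hinge at the top edge, so the moment about the hinge is M = F × 0.316269 = 14.37 × 0.316269 = 4.54479 kN·m.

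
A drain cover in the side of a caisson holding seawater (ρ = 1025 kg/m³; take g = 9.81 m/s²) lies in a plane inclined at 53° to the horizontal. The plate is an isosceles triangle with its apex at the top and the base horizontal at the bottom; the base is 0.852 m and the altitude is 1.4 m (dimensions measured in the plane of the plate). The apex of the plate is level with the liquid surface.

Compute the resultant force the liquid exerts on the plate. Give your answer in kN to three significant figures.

γ = ρg = 1025 × 9.81 / 1000 = 10.05525 kN/m³.
Let θ = 53° be the plate's angle to the horizontal; measure y along the incline from where the plane meets the free surface. Vertical depth h = y·sinθ with sinθ = 0.798636.
With the apex up, the centroid sits 2h/3 = 2 × 1.4/3 = 0.933333 m below the apex, so y_c = 0.933333 m and h_c = 0.933333 × 0.798636 = 0.745393 m.
A = ½ × 0.852 × 1.4 = 0.5964 m².
Resultant F = γ·h_c·A = 10.05525 × 0.745393 × 0.5964 = 4.47009 kN.

F ≈ 4.47 kN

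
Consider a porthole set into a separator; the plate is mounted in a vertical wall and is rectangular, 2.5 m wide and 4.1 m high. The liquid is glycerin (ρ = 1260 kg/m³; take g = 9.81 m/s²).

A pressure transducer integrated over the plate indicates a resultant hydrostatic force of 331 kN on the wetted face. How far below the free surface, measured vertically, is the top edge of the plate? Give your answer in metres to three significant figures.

γ = ρg = 1260 × 9.81 / 1000 = 12.3606 kN/m³.
A = 2.5 × 4.1 = 10.25 m².
From F = γ·h_c·A, the centroid depth is h_c = 331/(12.3606 × 10.25) = 2.61255 m.
The centroid lies 4.1/2 = 2.05 m below the top edge, so the top edge sits at h_top = 2.61255 − 2.05 = 0.56255 m below the surface.

d_top ≈ 0.563 m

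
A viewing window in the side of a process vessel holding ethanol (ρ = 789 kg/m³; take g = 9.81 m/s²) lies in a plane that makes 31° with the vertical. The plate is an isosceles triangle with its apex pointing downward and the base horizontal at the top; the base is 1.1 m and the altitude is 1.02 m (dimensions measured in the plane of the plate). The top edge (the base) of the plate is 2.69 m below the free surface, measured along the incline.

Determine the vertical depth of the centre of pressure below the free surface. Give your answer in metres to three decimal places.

h_p = 2.614 m

γ = ρg = 789 × 9.81 / 1000 = 7.74009 kN/m³.
The plate makes 31° with the vertical, i.e. θ = 90° − 31° = 59° to the horizontal. Measuring y along the incline from the free-surface line, vertical depth h = y·sinθ with sinθ = 0.857167.
With the apex down, the centroid sits h/3 = 1.02/3 = 0.34 m below the base (the top edge), so y_c = 2.69 + 0.34 = 3.03 m and h_c = 3.03 × 0.857167 = 2.59722 m.
A = ½ × 1.1 × 1.02 = 0.561 m².
Resultant F = γ·h_c·A = 7.74009 × 2.59722 × 0.561 = 11.2776 kN.
I_c = b·h³/36 = 1.1 × 1.02³/36 = 0.0324258 m⁴.
Centre of pressure: y_p = y_c + I_c/(y_c·A) = 3.03 + 0.0324258/(3.03 × 0.561) = 3.03 + 0.0190759 = 3.04908 m along the plane.
Vertically, h_p = y_p·sinθ = 3.04908 × 0.857167 = 2.61357 m.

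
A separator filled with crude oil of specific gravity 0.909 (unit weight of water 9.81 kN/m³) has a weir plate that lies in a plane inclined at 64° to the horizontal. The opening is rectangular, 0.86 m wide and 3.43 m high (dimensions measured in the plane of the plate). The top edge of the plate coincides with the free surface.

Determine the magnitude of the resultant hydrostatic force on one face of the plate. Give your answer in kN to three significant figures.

γ = 0.909 × 9.81 = 8.91729 kN/m³.
Let θ = 64° be the plate's angle to the horizontal; measure y along the incline from where the plane meets the free surface. Vertical depth h = y·sinθ with sinθ = 0.898794.
The centroid lies 3.43/2 = 1.715 m below the top edge, so y_c = 1.715 m and h_c = 1.715 × 0.898794 = 1.54143 m.
A = 0.86 × 3.43 = 2.9498 m².
Resultant F = γ·h_c·A = 8.91729 × 1.54143 × 2.9498 = 40.5461 kN.

F ≈ 40.5 kN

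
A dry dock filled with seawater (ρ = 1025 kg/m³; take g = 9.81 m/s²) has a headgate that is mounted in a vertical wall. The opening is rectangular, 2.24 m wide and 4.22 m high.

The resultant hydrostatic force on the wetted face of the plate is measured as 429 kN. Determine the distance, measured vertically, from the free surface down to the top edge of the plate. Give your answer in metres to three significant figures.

d_top ≈ 2.40 m

γ = ρg = 1025 × 9.81 / 1000 = 10.05525 kN/m³.
A = 2.24 × 4.22 = 9.4528 m².
From F = γ·h_c·A, the centroid depth is h_c = 429/(10.05525 × 9.4528) = 4.5134 m.
The centroid lies 4.22/2 = 2.11 m below the top edge, so the top edge sits at h_top = 4.5134 − 2.11 = 2.4034 m below the surface.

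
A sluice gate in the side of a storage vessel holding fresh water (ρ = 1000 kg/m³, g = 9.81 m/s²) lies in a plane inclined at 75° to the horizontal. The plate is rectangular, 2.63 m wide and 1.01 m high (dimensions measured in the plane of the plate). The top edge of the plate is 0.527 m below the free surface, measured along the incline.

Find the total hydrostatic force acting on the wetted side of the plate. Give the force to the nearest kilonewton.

F ≈ 26 kN

γ = ρg = 1000 × 9.81 = 9810 N/m³ = 9.81 kN/m³.
Let θ = 75° be the plate's angle to the horizontal; measure y along the incline from where the plane meets the free surface. Vertical depth h = y·sinθ with sinθ = 0.965926.
The centroid lies 1.01/2 = 0.505 m below the top edge, so y_c = 0.527 + 0.505 = 1.032 m and h_c = 1.032 × 0.965926 = 0.996836 m.
A = 2.63 × 1.01 = 2.6563 m².
Resultant F = γ·h_c·A = 9.81 × 0.996836 × 2.6563 = 25.9759 kN.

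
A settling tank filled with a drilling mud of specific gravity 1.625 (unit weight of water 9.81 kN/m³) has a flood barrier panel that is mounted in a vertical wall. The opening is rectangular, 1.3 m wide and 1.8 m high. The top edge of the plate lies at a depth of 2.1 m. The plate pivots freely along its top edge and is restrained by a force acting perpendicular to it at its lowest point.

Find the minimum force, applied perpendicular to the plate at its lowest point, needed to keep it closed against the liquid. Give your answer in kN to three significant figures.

γ = 1.625 × 9.81 = 15.94125 kN/m³.
The centroid lies 1.8/2 = 0.9 m below the top edge, so the centroid depth is h_c = 2.1 + 0.9 = 3 m.
A = 1.3 × 1.8 = 2.34 m².
Resultant F = γ·h_c·A = 15.94125 × 3 × 2.34 = 111.908 kN.
I_c = b·h³/12 = 1.3 × 1.8³/12 = 0.6318 m⁴.
Centre of pressure: y_p = y_c + I_c/(y_c·A) = 3 + 0.6318/(3 × 2.34) = 3 + 0.09 = 3.09 m along the plane.
The resultant acts 0.9 + 0.09 = 0.99 m (along the plate) below the hinge at the top edge, so the moment about the hinge is M = F × 0.99 = 111.908 × 0.99 = 110.789 kN·m.
A normal force at the bottom, 1.8 m from the hinge, must supply this moment: P = 110.789/1.8 = 61.5494 kN.

P ≈ 61.5 kN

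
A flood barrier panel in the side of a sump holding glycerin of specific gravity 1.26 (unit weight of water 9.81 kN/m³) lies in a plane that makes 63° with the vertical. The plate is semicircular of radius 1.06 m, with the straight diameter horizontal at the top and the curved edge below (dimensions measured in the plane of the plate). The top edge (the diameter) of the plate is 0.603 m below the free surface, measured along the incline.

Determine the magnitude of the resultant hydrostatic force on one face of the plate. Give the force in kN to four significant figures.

γ = 1.26 × 9.81 = 12.3606 kN/m³.
The plate makes 63° with the vertical, i.e. θ = 90° − 63° = 27° to the horizontal. Measuring y along the incline from the free-surface line, vertical depth h = y·sinθ with sinθ = 0.453990.
The centroid of a semicircle lies 4r/(3π) = 0.449878 m from the diameter, here below the top edge, so y_c = 0.603 + 0.449878 = 1.05288 m and h_c = 1.05288 × 0.453990 = 0.477997 m.
A = πr²/2 = π × 1.06²/2 = 1.76495 m².
Resultant F = γ·h_c·A = 12.3606 × 0.477997 × 1.76495 = 10.4279 kN.

F ≈ 10.43 kN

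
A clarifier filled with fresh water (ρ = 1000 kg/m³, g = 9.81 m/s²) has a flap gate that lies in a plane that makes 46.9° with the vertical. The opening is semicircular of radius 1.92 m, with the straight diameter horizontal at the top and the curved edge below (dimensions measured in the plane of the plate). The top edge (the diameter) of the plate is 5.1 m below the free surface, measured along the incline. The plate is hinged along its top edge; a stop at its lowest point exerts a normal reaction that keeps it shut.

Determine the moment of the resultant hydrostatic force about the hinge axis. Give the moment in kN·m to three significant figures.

M ≈ 197 kN·m

γ = ρg = 1000 × 9.81 = 9810 N/m³ = 9.81 kN/m³.
The plate makes 46.9° with the vertical, i.e. θ = 90° − 46.9° = 43.1° to the horizontal. Measuring y along the incline from the free-surface line, vertical depth h = y·sinθ with sinθ = 0.683274.
The centroid of a semicircle lies 4r/(3π) = 0.814873 m from the diameter, here below the top edge, so y_c = 5.1 + 0.814873 = 5.91487 m and h_c = 5.91487 × 0.683274 = 4.04148 m.
A = πr²/2 = π × 1.92²/2 = 5.79058 m².
Resultant F = γ·h_c·A = 9.81 × 4.04148 × 5.79058 = 229.579 kN.
I_c = (π/8 − 8/(9π))·r⁴ = 0.109757 × 1.92⁴ = 1.49155 m⁴.
Centre of pressure: y_p = y_c + I_c/(y_c·A) = 5.91487 + 1.49155/(5.91487 × 5.79058) = 5.91487 + 0.0435482 = 5.95842 m along the plane.
The resultant acts 0.814873 + 0.0435482 = 0.858421 m (along the plate) below the hinge at the top edge, so the moment about the hinge is M = F × 0.858421 = 229.579 × 0.858421 = 197.075 kN·m.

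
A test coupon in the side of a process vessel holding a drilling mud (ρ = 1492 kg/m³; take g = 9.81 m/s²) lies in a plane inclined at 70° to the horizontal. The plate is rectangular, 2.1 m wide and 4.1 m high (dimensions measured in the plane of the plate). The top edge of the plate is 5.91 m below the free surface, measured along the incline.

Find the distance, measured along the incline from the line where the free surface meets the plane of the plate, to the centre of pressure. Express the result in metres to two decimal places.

γ = ρg = 1492 × 9.81 / 1000 = 14.63652 kN/m³.
Let θ = 70° be the plate's angle to the horizontal; measure y along the incline from where the plane meets the free surface. Vertical depth h = y·sinθ with sinθ = 0.939693.
The centroid lies 4.1/2 = 2.05 m below the top edge, so y_c = 5.91 + 2.05 = 7.96 m and h_c = 7.96 × 0.939693 = 7.47996 m.
A = 2.1 × 4.1 = 8.61 m².
Resultant F = γ·h_c·A = 14.63652 × 7.47996 × 8.61 = 942.628 kN.
I_c = b·h³/12 = 2.1 × 4.1³/12 = 12.0612 m⁴.
Centre of pressure: y_p = y_c + I_c/(y_c·A) = 7.96 + 12.0612/(7.96 × 8.61) = 7.96 + 0.175984 = 8.13598 m along the plane.

y_p = 8.14 m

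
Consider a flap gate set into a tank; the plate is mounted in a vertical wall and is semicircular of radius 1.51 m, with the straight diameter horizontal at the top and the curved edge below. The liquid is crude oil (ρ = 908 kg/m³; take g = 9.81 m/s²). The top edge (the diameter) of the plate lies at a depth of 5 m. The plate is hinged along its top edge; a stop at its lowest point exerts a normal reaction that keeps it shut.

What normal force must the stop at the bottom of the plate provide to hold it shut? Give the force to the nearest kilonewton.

P ≈ 80 kN

γ = ρg = 908 × 9.81 / 1000 = 8.90748 kN/m³.
The centroid of a semicircle lies 4r/(3π) = 0.640864 m from the diameter, here below the top edge, so the centroid depth is h_c = 5 + 0.640864 = 5.64086 m.
A = πr²/2 = π × 1.51²/2 = 3.58157 m².
Resultant F = γ·h_c·A = 8.90748 × 5.64086 × 3.58157 = 179.959 kN.
I_c = (π/8 − 8/(9π))·r⁴ = 0.109757 × 1.51⁴ = 0.570611 m⁴.
Centre of pressure: y_p = y_c + I_c/(y_c·A) = 5.64086 + 0.570611/(5.64086 × 3.58157) = 5.64086 + 0.0282437 = 5.6691 m along the plane.
The resultant acts 0.640864 + 0.0282437 = 0.669108 m (along the plate) below the hinge at the top edge, so the moment about the hinge is M = F × 0.669108 = 179.959 × 0.669108 = 120.412 kN·m.
A normal force at the bottom, 1.51 m from the hinge, must supply this moment: P = 120.412/1.51 = 79.743 kN.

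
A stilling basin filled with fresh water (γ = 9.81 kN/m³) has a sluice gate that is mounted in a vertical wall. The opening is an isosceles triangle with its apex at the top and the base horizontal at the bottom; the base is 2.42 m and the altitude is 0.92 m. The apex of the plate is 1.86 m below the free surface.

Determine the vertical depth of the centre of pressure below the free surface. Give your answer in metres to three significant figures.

γ = 9.81 kN/m³.
With the apex up, the centroid sits 2h/3 = 2 × 0.92/3 = 0.613333 m below the apex, so the centroid depth is h_c = 1.86 + 0.613333 = 2.47333 m.
A = ½ × 2.42 × 0.92 = 1.1132 m².
Resultant F = γ·h_c·A = 9.81 × 2.47333 × 1.1132 = 27.01 kN.
I_c = b·h³/36 = 2.42 × 0.92³/36 = 0.0523451 m⁴.
Centre of pressure: y_p = y_c + I_c/(y_c·A) = 2.47333 + 0.0523451/(2.47333 × 1.1132) = 2.47333 + 0.0190117 = 2.49234 m along the plane.

h_p = 2.49 m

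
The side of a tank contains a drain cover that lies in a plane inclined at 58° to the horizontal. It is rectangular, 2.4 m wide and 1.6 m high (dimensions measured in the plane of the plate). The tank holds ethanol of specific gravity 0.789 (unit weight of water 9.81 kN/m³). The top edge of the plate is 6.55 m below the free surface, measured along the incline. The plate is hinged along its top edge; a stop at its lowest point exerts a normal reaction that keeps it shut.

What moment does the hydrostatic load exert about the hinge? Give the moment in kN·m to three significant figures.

M ≈ 154 kN·m

γ = 0.789 × 9.81 = 7.74009 kN/m³.
Let θ = 58° be the plate's angle to the horizontal; measure y along the incline from where the plane meets the free surface. Vertical depth h = y·sinθ with sinθ = 0.848048.
The centroid lies 1.6/2 = 0.8 m below the top edge, so y_c = 6.55 + 0.8 = 7.35 m and h_c = 7.35 × 0.848048 = 6.23315 m.
A = 2.4 × 1.6 = 3.84 m².
Resultant F = γ·h_c·A = 7.74009 × 6.23315 × 3.84 = 185.261 kN.
I_c = b·h³/12 = 2.4 × 1.6³/12 = 0.8192 m⁴.
Centre of pressure: y_p = y_c + I_c/(y_c·A) = 7.35 + 0.8192/(7.35 × 3.84) = 7.35 + 0.0290249 = 7.37902 m along the plane.
The resultant acts 0.8 + 0.0290249 = 0.829025 m (along the plate) below the hinge at the top edge, so the moment about the hinge is M = F × 0.829025 = 185.261 × 0.829025 = 153.586 kN·m.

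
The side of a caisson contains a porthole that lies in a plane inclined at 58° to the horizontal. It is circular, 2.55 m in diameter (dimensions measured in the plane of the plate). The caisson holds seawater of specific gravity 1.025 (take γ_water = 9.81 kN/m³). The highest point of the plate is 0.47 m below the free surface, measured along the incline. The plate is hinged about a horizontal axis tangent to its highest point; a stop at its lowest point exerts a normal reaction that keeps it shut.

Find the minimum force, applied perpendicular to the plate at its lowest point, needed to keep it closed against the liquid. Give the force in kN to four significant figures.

P ≈ 44.94 kN

γ = 1.025 × 9.81 = 10.05525 kN/m³.
Let θ = 58° be the plate's angle to the horizontal; measure y along the incline from where the plane meets the free surface. Vertical depth h = y·sinθ with sinθ = 0.848048.
The centroid is at the centre, 1.275 m below the top of the plate, so y_c = 0.47 + 1.275 = 1.745 m and h_c = 1.745 × 0.848048 = 1.47984 m.
A = π(1.275)² = 5.10705 m².
Resultant F = γ·h_c·A = 10.05525 × 1.47984 × 5.10705 = 75.9937 kN.
I_c = πr⁴/4 = π × 1.275⁴/4 = 2.07554 m⁴.
Centre of pressure: y_p = y_c + I_c/(y_c·A) = 1.745 + 2.07554/(1.745 × 5.10705) = 1.745 + 0.232898 = 1.9779 m along the plane.
The resultant acts 1.275 + 0.232898 = 1.5079 m (along the plate) below the hinge at the top edge, so the moment about the hinge is M = F × 1.5079 = 75.9937 × 1.5079 = 114.591 kN·m.
A normal force at the bottom, 2.55 m from the hinge, must supply this moment: P = 114.591/2.55 = 44.9376 kN.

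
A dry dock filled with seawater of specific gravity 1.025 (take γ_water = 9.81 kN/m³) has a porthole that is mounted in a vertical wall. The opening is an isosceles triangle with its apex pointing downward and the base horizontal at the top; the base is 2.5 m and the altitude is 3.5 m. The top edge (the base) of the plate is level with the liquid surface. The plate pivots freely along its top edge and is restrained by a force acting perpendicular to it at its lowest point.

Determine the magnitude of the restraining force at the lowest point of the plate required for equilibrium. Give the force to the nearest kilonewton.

P ≈ 26 kN

γ = 1.025 × 9.81 = 10.05525 kN/m³.
With the apex down, the centroid sits h/3 = 3.5/3 = 1.16667 m below the base (the top edge), so the centroid depth is h_c = 1.16667 m.
A = ½ × 2.5 × 3.5 = 4.375 m².
Resultant F = γ·h_c·A = 10.05525 × 1.16667 × 4.375 = 51.3238 kN.
I_c = b·h³/36 = 2.5 × 3.5³/36 = 2.97743 m⁴.
Centre of pressure: y_p = y_c + I_c/(y_c·A) = 1.16667 + 2.97743/(1.16667 × 4.375) = 1.16667 + 0.583332 = 1.75 m along the plane.
The resultant acts 1.16667 + 0.583332 = 1.75 m (along the plate) below the hinge at the top edge, so the moment about the hinge is M = F × 1.75 = 51.3238 × 1.75 = 89.8166 kN·m.
A normal force at the bottom, 3.5 m from the hinge, must supply this moment: P = 89.8166/3.5 = 25.6619 kN.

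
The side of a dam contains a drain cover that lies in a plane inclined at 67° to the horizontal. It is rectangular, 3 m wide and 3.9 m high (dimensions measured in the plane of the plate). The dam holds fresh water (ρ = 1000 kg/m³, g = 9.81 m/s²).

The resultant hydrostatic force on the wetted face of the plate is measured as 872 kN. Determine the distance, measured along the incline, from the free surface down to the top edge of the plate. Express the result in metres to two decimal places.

γ = ρg = 1000 × 9.81 = 9810 N/m³ = 9.81 kN/m³.
A = 3 × 3.9 = 11.7 m².
From F = γ·h_c·A, the centroid depth is h_c = 872/(9.81 × 11.7) = 7.59734 m.
Let θ = 67° be the plate's angle to the horizontal; measure y along the incline from where the plane meets the free surface. Vertical depth h = y·sinθ with sinθ = 0.920505.
Along the incline, y_c = h_c/sinθ = 7.59734/0.920505 = 8.25345 m.
The centroid lies 3.9/2 = 1.95 m below the top edge, so the top edge sits at y_top = 8.25345 − 1.95 = 6.30345 m along the incline.

y_top ≈ 6.30 m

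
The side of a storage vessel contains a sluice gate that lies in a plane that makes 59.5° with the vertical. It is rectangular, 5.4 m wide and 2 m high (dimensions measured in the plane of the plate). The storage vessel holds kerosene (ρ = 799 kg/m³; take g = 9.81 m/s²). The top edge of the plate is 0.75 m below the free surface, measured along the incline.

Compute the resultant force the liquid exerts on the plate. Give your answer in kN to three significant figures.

γ = ρg = 799 × 9.81 / 1000 = 7.83819 kN/m³.
The plate makes 59.5° with the vertical, i.e. θ = 90° − 59.5° = 30.5° to the horizontal. Measuring y along the incline from the free-surface line, vertical depth h = y·sinθ with sinθ = 0.507538.
The centroid lies 2/2 = 1 m below the top edge, so y_c = 0.75 + 1 = 1.75 m and h_c = 1.75 × 0.507538 = 0.888192 m.
A = 5.4 × 2 = 10.8 m².
Resultant F = γ·h_c·A = 7.83819 × 0.888192 × 10.8 = 75.1876 kN.

F ≈ 75.2 kN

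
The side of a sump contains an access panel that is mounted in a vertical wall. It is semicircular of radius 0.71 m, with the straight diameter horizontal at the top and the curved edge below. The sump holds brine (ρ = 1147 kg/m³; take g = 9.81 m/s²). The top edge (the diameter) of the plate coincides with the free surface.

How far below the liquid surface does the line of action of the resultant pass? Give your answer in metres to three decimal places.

γ = ρg = 1147 × 9.81 / 1000 = 11.25207 kN/m³.
The centroid of a semicircle lies 4r/(3π) = 0.301333 m from the diameter, here below the top edge, so the centroid depth is h_c = 0.301333 m.
A = πr²/2 = π × 0.71²/2 = 0.791838 m².
Resultant F = γ·h_c·A = 11.25207 × 0.301333 × 0.791838 = 2.68482 kN.
I_c = (π/8 − 8/(9π))·r⁴ = 0.109757 × 0.71⁴ = 0.0278911 m⁴.
Centre of pressure: y_p = y_c + I_c/(y_c·A) = 0.301333 + 0.0278911/(0.301333 × 0.791838) = 0.301333 + 0.116891 = 0.418224 m along the plane.

h_p = 0.418 m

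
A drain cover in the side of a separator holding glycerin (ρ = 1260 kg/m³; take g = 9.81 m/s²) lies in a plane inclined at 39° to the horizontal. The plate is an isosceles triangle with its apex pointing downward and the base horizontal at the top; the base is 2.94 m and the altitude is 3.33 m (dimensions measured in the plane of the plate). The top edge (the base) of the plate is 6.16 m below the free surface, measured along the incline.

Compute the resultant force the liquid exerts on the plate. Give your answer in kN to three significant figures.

F ≈ 277 kN

γ = ρg = 1260 × 9.81 / 1000 = 12.3606 kN/m³.
Let θ = 39° be the plate's angle to the horizontal; measure y along the incline from where the plane meets the free surface. Vertical depth h = y·sinθ with sinθ = 0.629320.
With the apex down, the centroid sits h/3 = 3.33/3 = 1.11 m below the base (the top edge), so y_c = 6.16 + 1.11 = 7.27 m and h_c = 7.27 × 0.629320 = 4.57516 m.
A = ½ × 2.94 × 3.33 = 4.8951 m².
Resultant F = γ·h_c·A = 12.3606 × 4.57516 × 4.8951 = 276.826 kN.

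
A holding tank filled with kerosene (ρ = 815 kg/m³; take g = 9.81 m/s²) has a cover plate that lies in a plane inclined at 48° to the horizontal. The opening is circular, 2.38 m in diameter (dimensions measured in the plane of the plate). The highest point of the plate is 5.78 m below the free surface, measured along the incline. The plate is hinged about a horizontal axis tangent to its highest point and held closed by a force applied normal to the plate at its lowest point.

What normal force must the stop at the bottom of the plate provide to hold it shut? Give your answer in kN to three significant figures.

γ = ρg = 815 × 9.81 / 1000 = 7.99515 kN/m³.
Let θ = 48° be the plate's angle to the horizontal; measure y along the incline from where the plane meets the free surface. Vertical depth h = y·sinθ with sinθ = 0.743145.
The centroid is at the centre, 1.19 m below the top of the plate, so y_c = 5.78 + 1.19 = 6.97 m and h_c = 6.97 × 0.743145 = 5.17972 m.
A = π(1.19)² = 4.44881 m².
Resultant F = γ·h_c·A = 7.99515 × 5.17972 × 4.44881 = 184.237 kN.
I_c = πr⁴/4 = π × 1.19⁴/4 = 1.57499 m⁴.
Centre of pressure: y_p = y_c + I_c/(y_c·A) = 6.97 + 1.57499/(6.97 × 4.44881) = 6.97 + 0.0507927 = 7.02079 m along the plane.
The resultant acts 1.19 + 0.0507927 = 1.24079 m (along the plate) below the hinge at the top edge, so the moment about the hinge is M = F × 1.24079 = 184.237 × 1.24079 = 228.599 kN·m.
A normal force at the bottom, 2.38 m from the hinge, must supply this moment: P = 228.599/2.38 = 96.05 kN.

P ≈ 96.1 kN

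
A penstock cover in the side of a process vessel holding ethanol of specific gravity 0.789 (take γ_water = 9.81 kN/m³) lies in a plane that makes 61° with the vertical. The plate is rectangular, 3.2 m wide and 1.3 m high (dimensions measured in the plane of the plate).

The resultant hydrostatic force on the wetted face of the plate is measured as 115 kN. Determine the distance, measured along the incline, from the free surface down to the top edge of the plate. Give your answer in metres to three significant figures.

γ = 0.789 × 9.81 = 7.74009 kN/m³.
A = 3.2 × 1.3 = 4.16 m².
From F = γ·h_c·A, the centroid depth is h_c = 115/(7.74009 × 4.16) = 3.57156 m.
The plate makes 61° with the vertical, i.e. θ = 90° − 61° = 29° to the horizontal. Measuring y along the incline from the free-surface line, vertical depth h = y·sinθ with sinθ = 0.484810.
Along the incline, y_c = h_c/sinθ = 3.57156/0.484810 = 7.36693 m.
The centroid lies 1.3/2 = 0.65 m below the top edge, so the top edge sits at y_top = 7.36693 − 0.65 = 6.71693 m along the incline.

y_top ≈ 6.72 m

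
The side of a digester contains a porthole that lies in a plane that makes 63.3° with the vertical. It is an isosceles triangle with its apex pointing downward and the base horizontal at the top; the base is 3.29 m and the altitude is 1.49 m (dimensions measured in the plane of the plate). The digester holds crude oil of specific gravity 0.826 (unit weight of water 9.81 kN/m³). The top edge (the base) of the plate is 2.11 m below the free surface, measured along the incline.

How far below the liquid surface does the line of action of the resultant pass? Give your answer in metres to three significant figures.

h_p = 1.19 m

γ = 0.826 × 9.81 = 8.10306 kN/m³.
The plate makes 63.3° with the vertical, i.e. θ = 90° − 63.3° = 26.7° to the horizontal. Measuring y along the incline from the free-surface line, vertical depth h = y·sinθ with sinθ = 0.449319.
With the apex down, the centroid sits h/3 = 1.49/3 = 0.496667 m below the base (the top edge), so y_c = 2.11 + 0.496667 = 2.60667 m and h_c = 2.60667 × 0.449319 = 1.17123 m.
A = ½ × 3.29 × 1.49 = 2.45105 m².
Resultant F = γ·h_c·A = 8.10306 × 1.17123 × 2.45105 = 23.2618 kN.
I_c = b·h³/36 = 3.29 × 1.49³/36 = 0.30231 m⁴.
Centre of pressure: y_p = y_c + I_c/(y_c·A) = 2.60667 + 0.30231/(2.60667 × 2.45105) = 2.60667 + 0.0473167 = 2.65399 m along the plane.
Vertically, h_p = y_p·sinθ = 2.65399 × 0.449319 = 1.19249 m.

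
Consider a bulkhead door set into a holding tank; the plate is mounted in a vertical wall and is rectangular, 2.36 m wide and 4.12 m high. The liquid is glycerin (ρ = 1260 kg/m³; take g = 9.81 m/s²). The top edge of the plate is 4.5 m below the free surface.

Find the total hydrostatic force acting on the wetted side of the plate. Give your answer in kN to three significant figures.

F ≈ 788 kN

γ = ρg = 1260 × 9.81 / 1000 = 12.3606 kN/m³.
The centroid lies 4.12/2 = 2.06 m below the top edge, so the centroid depth is h_c = 4.5 + 2.06 = 6.56 m.
A = 2.36 × 4.12 = 9.7232 m².
Resultant F = γ·h_c·A = 12.3606 × 6.56 × 9.7232 = 788.411 kN.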